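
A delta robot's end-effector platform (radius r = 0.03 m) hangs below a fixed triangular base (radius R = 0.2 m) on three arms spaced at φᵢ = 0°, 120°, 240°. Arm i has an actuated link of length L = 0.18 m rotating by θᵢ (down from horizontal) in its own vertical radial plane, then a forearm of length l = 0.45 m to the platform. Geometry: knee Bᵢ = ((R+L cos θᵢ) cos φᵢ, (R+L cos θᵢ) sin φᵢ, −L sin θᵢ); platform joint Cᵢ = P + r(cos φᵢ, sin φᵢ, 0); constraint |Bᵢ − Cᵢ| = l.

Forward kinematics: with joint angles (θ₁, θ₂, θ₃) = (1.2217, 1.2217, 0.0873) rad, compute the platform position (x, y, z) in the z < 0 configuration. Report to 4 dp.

centre 1 = (0.2316·cos0.0°, 0.2316·sin0.0°, -0.1691) = (0.2316, 0.0000, -0.1691)
centre 2 = (0.2316·cos120.0°, 0.2316·sin120.0°, -0.1691) = (-0.1158, 0.2005, -0.1691)
φ3=240.0°: virtual centre (-0.1747, -0.3025, -0.0157), radius l
eliminate P² terms by subtracting sphere 1 from 2 and 3
linear system: -0.6947x+0.4011y = 0.0000−0.0000z; -0.8125x+-0.6050y = 0.0400−0.3069z
Cramer: x(z) = -0.0215+0.1650z;  y(z) = -0.0373+0.2857z
into |P−centre ₁|² = l²: 1.1089z² + 0.2335z + -0.1084 = 0;  Δ = 0.5355;  z = -0.4353 or 0.2247 → z<0 root = -0.4353
x = -0.0933, y = -0.1616

(-0.0933, -0.1616, -0.4353)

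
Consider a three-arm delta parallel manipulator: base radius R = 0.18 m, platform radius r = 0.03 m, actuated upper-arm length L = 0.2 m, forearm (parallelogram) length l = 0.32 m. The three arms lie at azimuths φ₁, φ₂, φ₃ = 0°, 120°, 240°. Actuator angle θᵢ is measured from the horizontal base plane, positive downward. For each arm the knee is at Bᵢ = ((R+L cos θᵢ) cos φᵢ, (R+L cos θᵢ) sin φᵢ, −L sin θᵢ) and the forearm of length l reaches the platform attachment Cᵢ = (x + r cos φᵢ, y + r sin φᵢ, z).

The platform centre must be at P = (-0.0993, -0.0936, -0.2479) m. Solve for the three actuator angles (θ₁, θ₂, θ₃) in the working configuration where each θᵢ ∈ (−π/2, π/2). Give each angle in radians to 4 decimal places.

θ₁ = 1.3089, θ₂ = 1.0472, θ₃ = 0.0873

φ1=0.0° → target in arm frame (-0.0993, -0.0936)
  e−x'=0.2493;  (l²−L²−(e−x')²−y'²−z²)/2L = -0.1749
  θ1 = atan2(B,A) + arccos(C/0.3516) = 1.3089
rotate P by −φ2: (-0.0314, 0.1328, -0.2479)
  A cos θ + B sin θ = C:  0.1814·cos θ + -0.2479·sin θ = -0.1240
  θ2 = atan2(B,A) + arccos(C/0.3072) = 1.0472
arm 3 (φ=240.0°): x'=0.1307, y'=-0.0392
  e−x'=0.0193;  (l²−L²−(e−x')²−y'²−z²)/2L = -0.0024
  γ=atan2(-0.2479,0.0193)=-1.4931;  ψ=arccos(-0.0097)=1.5805;  θ3=γ+ψ≈0.0873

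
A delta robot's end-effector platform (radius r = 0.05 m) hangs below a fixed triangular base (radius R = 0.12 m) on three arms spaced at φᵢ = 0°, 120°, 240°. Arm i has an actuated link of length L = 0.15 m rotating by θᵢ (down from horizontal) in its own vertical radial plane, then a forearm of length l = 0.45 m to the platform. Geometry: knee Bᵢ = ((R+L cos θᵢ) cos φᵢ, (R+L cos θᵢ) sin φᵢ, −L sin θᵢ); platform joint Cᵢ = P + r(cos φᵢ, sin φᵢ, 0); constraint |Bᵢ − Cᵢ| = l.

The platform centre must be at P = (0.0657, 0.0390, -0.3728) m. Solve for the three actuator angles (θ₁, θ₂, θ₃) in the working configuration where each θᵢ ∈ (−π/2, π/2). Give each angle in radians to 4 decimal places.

θ₁ = -0.3492, θ₂ = -0.0875, θ₃ = 0.1744

rotate P by −φ1: (0.0657, 0.0390, -0.3728)
  A cos θ + B sin θ = C:  0.0043·cos θ + -0.3728·sin θ = 0.1316
  γ=atan2(-0.3728,0.0043)=-1.5593;  ψ=arccos(0.3530)=1.2100;  θ1=γ+ψ≈-0.3492
arm 2 (φ=120.0°): x'=0.0009, y'=-0.0764
  A=0.0691, B=-0.3728, C=(l²−L²−A²−y'²−z²)/(2L)=0.1014
  θ2 = atan2(B,A) + arccos(C/0.3791) = -0.0875
arm 3 (φ=240.0°): x'=-0.0666, y'=0.0374
  A cos θ + B sin θ = C:  0.1366·cos θ + -0.3728·sin θ = 0.0699
  γ=atan2(-0.3728,0.1366)=-1.2195;  ψ=arccos(0.1759)=1.3940;  θ3=γ+ψ≈0.1744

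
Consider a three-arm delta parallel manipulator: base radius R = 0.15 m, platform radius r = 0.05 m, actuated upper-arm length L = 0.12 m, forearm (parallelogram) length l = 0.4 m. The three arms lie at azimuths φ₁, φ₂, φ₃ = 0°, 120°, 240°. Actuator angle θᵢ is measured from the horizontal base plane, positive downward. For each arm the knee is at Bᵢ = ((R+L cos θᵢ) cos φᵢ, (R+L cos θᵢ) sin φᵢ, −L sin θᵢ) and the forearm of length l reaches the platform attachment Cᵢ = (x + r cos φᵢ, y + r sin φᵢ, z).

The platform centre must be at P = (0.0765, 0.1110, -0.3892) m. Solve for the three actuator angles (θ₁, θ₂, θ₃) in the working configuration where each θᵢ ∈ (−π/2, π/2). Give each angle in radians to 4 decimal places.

θ₁ = 0.2620, θ₂ = 0.3494, θ₃ = 1.1349

rotate P by −φ1: (0.0765, 0.1110, -0.3892)
  e−x'=0.0235;  (l²−L²−(e−x')²−y'²−z²)/2L = -0.0781
  √(A²+B²)=0.3899;  θ1 = -1.5105+1.7725 ≈ 0.2620
rotate P by −φ2: (0.0579, -0.1218, -0.3892)
  e−x'=0.0421;  (l²−L²−(e−x')²−y'²−z²)/2L = -0.0936
  √(A²+B²)=0.3915;  θ2 = -1.4630+1.8123 ≈ 0.3494
rotate P by −φ3: (-0.1344, 0.0108, -0.3892)
  A=0.2344, B=-0.3892, C=(l²−L²−A²−y'²−z²)/(2L)=-0.2539
  θ3 = atan2(B,A) + arccos(C/0.4543) = 1.1349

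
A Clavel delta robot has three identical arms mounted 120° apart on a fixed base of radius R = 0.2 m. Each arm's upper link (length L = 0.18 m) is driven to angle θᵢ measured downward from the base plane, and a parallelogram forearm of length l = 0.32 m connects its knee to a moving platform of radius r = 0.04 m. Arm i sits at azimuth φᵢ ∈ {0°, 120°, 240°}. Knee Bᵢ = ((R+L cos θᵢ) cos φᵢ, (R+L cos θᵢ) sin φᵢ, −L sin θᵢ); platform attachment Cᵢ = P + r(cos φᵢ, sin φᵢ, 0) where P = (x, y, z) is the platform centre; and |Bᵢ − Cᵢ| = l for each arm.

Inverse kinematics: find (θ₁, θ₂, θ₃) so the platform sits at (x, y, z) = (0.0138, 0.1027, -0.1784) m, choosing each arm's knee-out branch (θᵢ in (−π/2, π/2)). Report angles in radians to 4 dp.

θ₁ = 0.6112, θ₂ = -0.0004, θ₃ = 1.2216

φ1=0.0° → target in arm frame (0.0138, 0.1027)
  A=0.1462, B=-0.1784, C=(l²−L²−A²−y'²−z²)/(2L)=0.0174
  √(A²+B²)=0.2307;  θ1 = -0.8843+1.4954 ≈ 0.6112
rotate P by −φ2: (0.0820, -0.0633, -0.1784)
  A cos θ + B sin θ = C:  0.0780·cos θ + -0.1784·sin θ = 0.0780
  √(A²+B²)=0.1947;  θ2 = -1.1588+1.1584 ≈ -0.0004
arm 3 (φ=240.0°): x'=-0.0958, y'=-0.0394
  A=0.2558, B=-0.1784, C=(l²−L²−A²−y'²−z²)/(2L)=-0.0801
  √(A²+B²)=0.3119;  θ3 = -0.6089+1.8305 ≈ 1.2216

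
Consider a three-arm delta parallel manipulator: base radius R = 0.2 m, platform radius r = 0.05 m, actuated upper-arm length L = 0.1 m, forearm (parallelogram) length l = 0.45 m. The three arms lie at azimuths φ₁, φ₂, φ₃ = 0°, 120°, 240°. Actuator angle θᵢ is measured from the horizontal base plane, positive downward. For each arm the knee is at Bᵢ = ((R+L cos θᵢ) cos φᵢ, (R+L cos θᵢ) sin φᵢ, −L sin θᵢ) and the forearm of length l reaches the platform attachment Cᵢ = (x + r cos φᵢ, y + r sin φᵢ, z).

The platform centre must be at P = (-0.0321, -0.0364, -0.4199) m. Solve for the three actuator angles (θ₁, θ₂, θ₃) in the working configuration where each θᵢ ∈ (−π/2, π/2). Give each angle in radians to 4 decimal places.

φ1=0.0° → target in arm frame (-0.0321, -0.0364)
  A=0.1821, B=-0.4199, C=(l²−L²−A²−y'²−z²)/(2L)=-0.0915
  √(A²+B²)=0.4577;  θ1 = -1.1616+1.7721 ≈ 0.6105
rotate P by −φ2: (-0.0155, 0.0460, -0.4199)
  e−x'=0.1655;  (l²−L²−(e−x')²−y'²−z²)/2L = -0.0666
  θ2 = atan2(B,A) + arccos(C/0.4513) = 0.5234
φ3=240.0° → target in arm frame (0.0476, -0.0096)
  A=0.1024, B=-0.4199, C=(l²−L²−A²−y'²−z²)/(2L)=0.0280
  √(A²+B²)=0.4322;  θ3 = -1.3315+1.5060 ≈ 0.1744

θ₁ = 0.6105, θ₂ = 0.5234, θ₃ = 0.1744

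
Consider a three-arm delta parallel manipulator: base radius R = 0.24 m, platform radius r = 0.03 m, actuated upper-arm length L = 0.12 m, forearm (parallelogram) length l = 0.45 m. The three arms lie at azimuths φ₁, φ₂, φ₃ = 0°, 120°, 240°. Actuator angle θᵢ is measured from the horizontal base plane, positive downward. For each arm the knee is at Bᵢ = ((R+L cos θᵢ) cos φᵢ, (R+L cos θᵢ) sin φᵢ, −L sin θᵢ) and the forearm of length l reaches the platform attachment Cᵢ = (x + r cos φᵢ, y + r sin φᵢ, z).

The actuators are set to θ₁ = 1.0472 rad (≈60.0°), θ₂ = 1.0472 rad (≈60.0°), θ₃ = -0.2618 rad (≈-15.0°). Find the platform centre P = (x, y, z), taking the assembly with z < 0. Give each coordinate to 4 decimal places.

(-0.0679, -0.1176, -0.3768)

S1 = (0.2700·cos0.0°, 0.2700·sin0.0°, -0.1039) = (0.2700, 0.0000, -0.1039)
arm 2 at φ=120.0°: (R−r)+L cos θ2 = 0.2700;  S2 = (-0.1350, 0.2338, -0.1039)
arm 3 at φ=240.0°: (R−r)+L cos θ3 = 0.3259;  S3 = (-0.1630, -0.2822, 0.0311)
subtract pairs → two planes through P
plane₁₂: -0.8100x+0.4677y+0.0000z = 0.0000
det = 0.8622;  x = -0.0127+0.1464z,  y = -0.0221+0.2536z
into |P−S₁|² = l²: 1.0858z² + 0.1139z + -0.1113 = 0;  Δ = 0.4962;  z = -0.3768 or 0.2720 → z<0 root = -0.3768
x = -0.0679, y = -0.1176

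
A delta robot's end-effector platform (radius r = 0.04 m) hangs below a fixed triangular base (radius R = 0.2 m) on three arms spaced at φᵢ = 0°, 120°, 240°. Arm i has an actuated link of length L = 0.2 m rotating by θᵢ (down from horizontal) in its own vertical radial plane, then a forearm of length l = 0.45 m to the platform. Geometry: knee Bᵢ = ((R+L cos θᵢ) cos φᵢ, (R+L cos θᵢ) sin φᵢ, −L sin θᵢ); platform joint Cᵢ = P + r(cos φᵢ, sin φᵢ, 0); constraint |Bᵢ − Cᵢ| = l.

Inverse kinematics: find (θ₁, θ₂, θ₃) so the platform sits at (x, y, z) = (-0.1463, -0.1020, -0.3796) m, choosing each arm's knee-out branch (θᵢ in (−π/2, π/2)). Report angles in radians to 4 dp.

θ₁ = 1.1344, θ₂ = 0.6978, θ₃ = -0.0875

φ1=0.0° → target in arm frame (-0.1463, -0.1020)
  A=0.3063, B=-0.3796, C=(l²−L²−A²−y'²−z²)/(2L)=-0.2145
  θ1 = atan2(B,A) + arccos(C/0.4878) = 1.1344
φ2=120.0° → target in arm frame (-0.0152, 0.1777)
  A=0.1752, B=-0.3796, C=(l²−L²−A²−y'²−z²)/(2L)=-0.1097
  θ2 = atan2(B,A) + arccos(C/0.4181) = 0.6978
rotate P by −φ3: (0.1615, -0.0757, -0.3796)
  A cos θ + B sin θ = C:  -0.0015·cos θ + -0.3796·sin θ = 0.0317
  √(A²+B²)=0.3796;  θ3 = -1.5747+1.4872 ≈ -0.0875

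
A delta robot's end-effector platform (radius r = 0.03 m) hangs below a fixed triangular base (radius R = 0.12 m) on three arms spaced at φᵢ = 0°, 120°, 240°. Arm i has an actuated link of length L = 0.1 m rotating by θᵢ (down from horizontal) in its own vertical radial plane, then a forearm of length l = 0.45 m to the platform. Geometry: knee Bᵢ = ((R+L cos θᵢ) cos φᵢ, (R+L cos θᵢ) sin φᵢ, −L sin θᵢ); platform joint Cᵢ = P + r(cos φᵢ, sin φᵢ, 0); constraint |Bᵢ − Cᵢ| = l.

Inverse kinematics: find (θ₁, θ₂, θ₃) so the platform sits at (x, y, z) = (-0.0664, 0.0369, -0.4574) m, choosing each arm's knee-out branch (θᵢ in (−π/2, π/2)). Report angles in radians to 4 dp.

θ₁ = 0.7850, θ₂ = 0.2616, θ₃ = 0.5235

φ1=0.0° → target in arm frame (-0.0664, 0.0369)
  A=0.1564, B=-0.4574, C=(l²−L²−A²−y'²−z²)/(2L)=-0.2127
  θ1 = atan2(B,A) + arccos(C/0.4834) = 0.7850
φ2=120.0° → target in arm frame (0.0652, 0.0391)
  A cos θ + B sin θ = C:  0.0248·cos θ + -0.4574·sin θ = -0.0943
  √(A²+B²)=0.4581;  θ2 = -1.5165+1.7781 ≈ 0.2616
arm 3 (φ=240.0°): x'=0.0012, y'=-0.0760
  A cos θ + B sin θ = C:  0.0888·cos θ + -0.4574·sin θ = -0.1518
  γ=atan2(-0.4574,0.0888)=-1.3791;  ψ=arccos(-0.3258)=1.9027;  θ3=γ+ψ≈0.5235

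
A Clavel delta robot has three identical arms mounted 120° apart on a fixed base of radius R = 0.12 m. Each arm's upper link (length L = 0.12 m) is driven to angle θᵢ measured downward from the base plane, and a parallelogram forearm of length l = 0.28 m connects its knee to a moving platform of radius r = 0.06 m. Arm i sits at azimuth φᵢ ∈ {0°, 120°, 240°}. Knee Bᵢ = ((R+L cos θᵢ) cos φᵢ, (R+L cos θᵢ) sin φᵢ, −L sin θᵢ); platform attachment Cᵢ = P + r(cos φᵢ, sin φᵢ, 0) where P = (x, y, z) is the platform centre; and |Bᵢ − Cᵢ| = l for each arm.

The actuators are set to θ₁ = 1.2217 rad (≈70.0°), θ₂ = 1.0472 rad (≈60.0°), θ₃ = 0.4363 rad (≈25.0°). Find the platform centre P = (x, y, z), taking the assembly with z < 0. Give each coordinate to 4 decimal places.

(-0.0717, -0.0729, -0.3207)

centre 1 = (0.1010·cos0.0°, 0.1010·sin0.0°, -0.1128) = (0.1010, 0.0000, -0.1128)
centre 2 = (0.1200·cos120.0°, 0.1200·sin120.0°, -0.1039) = (-0.0600, 0.1039, -0.1039)
φ3=240.0°: virtual centre (-0.0844, -0.1461, -0.0507), radius l
eliminate P² terms by subtracting sphere 1 from 2 and 3
plane₁₂: -0.3221x+0.2078y+0.0177z = 0.0023
Cramer: x(z) = -0.0137+0.1808z;  y(z) = -0.0104+0.1952z
quadratic in z: (1.0708)z²+(0.1800)z+(-0.0524)=0, √Δ=0.5068 → z ∈ {-0.3207, 0.1526}; z = -0.3207 (taking z<0)
x = -0.0717, y = -0.0729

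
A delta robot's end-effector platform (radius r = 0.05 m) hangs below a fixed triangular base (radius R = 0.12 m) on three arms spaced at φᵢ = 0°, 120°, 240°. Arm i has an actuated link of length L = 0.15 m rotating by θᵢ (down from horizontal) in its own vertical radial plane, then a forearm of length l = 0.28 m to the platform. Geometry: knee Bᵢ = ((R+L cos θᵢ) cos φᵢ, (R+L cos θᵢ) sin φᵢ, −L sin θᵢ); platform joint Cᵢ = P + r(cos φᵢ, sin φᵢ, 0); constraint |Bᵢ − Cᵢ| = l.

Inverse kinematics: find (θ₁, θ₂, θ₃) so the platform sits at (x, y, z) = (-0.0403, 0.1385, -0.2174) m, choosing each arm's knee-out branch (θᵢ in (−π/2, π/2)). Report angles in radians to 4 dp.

rotate P by −φ1: (-0.0403, 0.1385, -0.2174)
  A cos θ + B sin θ = C:  0.1103·cos θ + -0.2174·sin θ = -0.0757
  θ1 = atan2(B,A) + arccos(C/0.2438) = 0.7853
φ2=120.0° → target in arm frame (0.1401, -0.0343)
  A cos θ + B sin θ = C:  -0.0701·cos θ + -0.2174·sin θ = 0.0085
  γ=atan2(-0.2174,-0.0701)=-1.8827;  ψ=arccos(0.0371)=1.5337;  θ2=γ+ψ≈-0.3490
φ3=240.0° → target in arm frame (-0.0998, -0.1042)
  A=0.1698, B=-0.2174, C=(l²−L²−A²−y'²−z²)/(2L)=-0.1035
  √(A²+B²)=0.2758;  θ3 = -0.9077+1.9553 ≈ 1.0476

θ₁ = 0.7853, θ₂ = -0.3490, θ₃ = 1.0476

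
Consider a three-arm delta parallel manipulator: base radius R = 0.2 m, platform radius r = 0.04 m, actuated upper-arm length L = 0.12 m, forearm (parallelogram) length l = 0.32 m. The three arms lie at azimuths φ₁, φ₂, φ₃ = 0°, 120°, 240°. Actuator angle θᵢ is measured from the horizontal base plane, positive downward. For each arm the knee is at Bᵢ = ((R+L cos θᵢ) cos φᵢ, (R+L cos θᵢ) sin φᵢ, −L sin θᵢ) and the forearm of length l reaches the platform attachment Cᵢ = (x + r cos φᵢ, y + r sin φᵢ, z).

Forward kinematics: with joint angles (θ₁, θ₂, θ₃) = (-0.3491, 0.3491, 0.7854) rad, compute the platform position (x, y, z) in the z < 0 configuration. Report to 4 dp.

(0.0563, 0.0305, -0.1926)

arm 1 at φ=0.0°: ρ1 = 0.2728;  centre 1 = (0.2728, 0.0000, 0.0410)
φ2=120.0°: virtual centre (-0.1364, 0.2362, -0.0410), radius l
arm 3 at φ=240.0°: ρ3 = 0.2449;  centre 3 = (-0.1224, -0.2120, -0.0849)
|centre ₂|²−|centre ₁|² = 0.0000;  |centre ₃|²−|centre ₁|² = -0.0089
linear system: -0.8183x+0.4724y = 0.0000−-0.1642z; -0.7904x+-0.4241y = -0.0089−-0.2518z
det = 0.7204;  x = 0.0059+-0.2618z,  y = 0.0101+-0.1059z
sphere 1 gives Az²+Bz+C=0 with A=1.0797, B=0.0555, C=-0.0294;  B²−4AC=0.1299;  roots -0.1926, 0.1412;  negative root z = -0.1926
x = 0.0563, y = 0.0305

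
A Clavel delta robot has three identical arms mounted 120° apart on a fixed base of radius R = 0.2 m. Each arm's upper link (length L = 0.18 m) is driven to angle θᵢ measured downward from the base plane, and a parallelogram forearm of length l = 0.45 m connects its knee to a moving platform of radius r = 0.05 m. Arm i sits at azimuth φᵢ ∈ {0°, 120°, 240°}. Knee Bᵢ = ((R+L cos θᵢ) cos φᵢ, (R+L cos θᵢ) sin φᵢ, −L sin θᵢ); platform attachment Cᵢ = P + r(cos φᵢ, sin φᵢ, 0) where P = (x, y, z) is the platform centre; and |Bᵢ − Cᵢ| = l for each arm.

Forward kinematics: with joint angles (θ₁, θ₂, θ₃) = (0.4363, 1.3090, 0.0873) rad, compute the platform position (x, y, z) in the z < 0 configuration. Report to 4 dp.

(0.0580, -0.1893, -0.3948)

O1 = (0.3131·cos0.0°, 0.3131·sin0.0°, -0.0761) = (0.3131, 0.0000, -0.0761)
φ2=120.0°: virtual centre (-0.0983, 0.1702, -0.1739), radius l
O3 = (0.3293·cos240.0°, 0.3293·sin240.0°, -0.0157) = (-0.1647, -0.2852, -0.0157)
|O₂|²−|O₁|² = -0.0350;  |O₃|²−|O₁|² = 0.0049
[-0.8229 0.3405 -0.1956]·P = -0.0350;  [-0.9556 -0.5704 0.1207]·P = 0.0049
det = 0.7947;  x = 0.0230+-0.0887z,  y = -0.0471+0.3602z
sphere 1 gives Az²+Bz+C=0 with A=1.1376, B=0.1697, C=-0.1103;  B²−4AC=0.5308;  roots -0.3948, 0.2457;  negative root z = -0.3948
x = 0.0580, y = -0.1893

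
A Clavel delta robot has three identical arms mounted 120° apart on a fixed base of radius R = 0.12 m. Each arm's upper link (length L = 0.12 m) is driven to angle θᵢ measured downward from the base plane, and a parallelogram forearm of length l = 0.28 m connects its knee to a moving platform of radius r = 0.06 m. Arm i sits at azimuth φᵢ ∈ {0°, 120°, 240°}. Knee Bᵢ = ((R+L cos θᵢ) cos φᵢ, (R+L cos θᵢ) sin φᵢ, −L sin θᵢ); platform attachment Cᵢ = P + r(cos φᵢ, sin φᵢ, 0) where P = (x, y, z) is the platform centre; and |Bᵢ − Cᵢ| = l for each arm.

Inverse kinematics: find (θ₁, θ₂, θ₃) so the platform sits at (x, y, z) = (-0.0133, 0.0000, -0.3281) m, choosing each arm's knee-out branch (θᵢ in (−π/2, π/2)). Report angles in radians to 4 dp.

arm 1 (φ=0.0°): x'=-0.0133, y'=0.0000
  e−x'=0.0733;  (l²−L²−(e−x')²−y'²−z²)/2L = -0.2043
  √(A²+B²)=0.3362;  θ1 = -1.3510+2.2238 ≈ 0.8728
rotate P by −φ2: (0.0066, 0.0115, -0.3281)
  e−x'=0.0534;  (l²−L²−(e−x')²−y'²−z²)/2L = -0.1943
  √(A²+B²)=0.3324;  θ2 = -1.4096+2.1950 ≈ 0.7854
rotate P by −φ3: (0.0067, -0.0115, -0.3281)
  A cos θ + B sin θ = C:  0.0533·cos θ + -0.3281·sin θ = -0.1943
  γ=atan2(-0.3281,0.0533)=-1.4096;  ψ=arccos(-0.5845)=2.1950;  θ3=γ+ψ≈0.7854

θ₁ = 0.8728, θ₂ = 0.7854, θ₃ = 0.7854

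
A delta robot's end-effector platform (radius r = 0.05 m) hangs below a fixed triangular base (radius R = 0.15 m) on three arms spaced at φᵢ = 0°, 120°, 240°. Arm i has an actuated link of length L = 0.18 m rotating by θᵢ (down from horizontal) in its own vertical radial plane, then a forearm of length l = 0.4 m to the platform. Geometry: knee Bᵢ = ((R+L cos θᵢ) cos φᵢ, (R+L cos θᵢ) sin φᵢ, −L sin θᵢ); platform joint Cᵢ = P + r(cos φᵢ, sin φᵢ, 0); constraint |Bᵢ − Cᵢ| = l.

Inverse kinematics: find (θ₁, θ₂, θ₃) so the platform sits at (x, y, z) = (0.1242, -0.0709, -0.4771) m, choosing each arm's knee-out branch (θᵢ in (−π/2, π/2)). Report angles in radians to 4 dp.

φ1=0.0° → target in arm frame (0.1242, -0.0709)
  A=-0.0242, B=-0.4771, C=(l²−L²−A²−y'²−z²)/(2L)=-0.2934
  γ=atan2(-0.4771,-0.0242)=-1.6215;  ψ=arccos(-0.6143)=2.2322;  θ1=γ+ψ≈0.6108
rotate P by −φ2: (-0.1235, -0.0721, -0.4771)
  A cos θ + B sin θ = C:  0.2235·cos θ + -0.4771·sin θ = -0.4310
  γ=atan2(-0.4771,0.2235)=-1.1327;  ψ=arccos(-0.8182)=2.5290;  θ2=γ+ψ≈1.3963
arm 3 (φ=240.0°): x'=-0.0007, y'=0.1430
  e−x'=0.1007;  (l²−L²−(e−x')²−y'²−z²)/2L = -0.3628
  √(A²+B²)=0.4876;  θ3 = -1.3628+2.4100 ≈ 1.0472

θ₁ = 0.6108, θ₂ = 1.3963, θ₃ = 1.0472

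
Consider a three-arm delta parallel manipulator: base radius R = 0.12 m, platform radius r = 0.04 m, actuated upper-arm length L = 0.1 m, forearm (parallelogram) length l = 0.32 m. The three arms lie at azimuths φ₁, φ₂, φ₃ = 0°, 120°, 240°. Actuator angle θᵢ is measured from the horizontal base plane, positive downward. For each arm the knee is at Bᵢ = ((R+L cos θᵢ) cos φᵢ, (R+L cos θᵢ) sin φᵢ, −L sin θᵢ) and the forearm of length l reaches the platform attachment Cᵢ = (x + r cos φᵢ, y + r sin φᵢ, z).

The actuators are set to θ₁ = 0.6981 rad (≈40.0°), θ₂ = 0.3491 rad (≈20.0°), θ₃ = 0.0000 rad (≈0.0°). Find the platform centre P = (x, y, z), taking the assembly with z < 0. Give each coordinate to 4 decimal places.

(-0.0630, -0.0338, -0.2946)

arm 1 at φ=0.0°: e+L cos θ1 = 0.1566;  centre 1 = (0.1566, 0.0000, -0.0643)
arm 2 at φ=120.0°: e+L cos θ2 = 0.1740;  centre 2 = (-0.0870, 0.1507, -0.0342)
arm 3 at φ=240.0°: e+L cos θ3 = 0.1800;  centre 3 = (-0.0900, -0.1559, 0.0000)
|centre ₂|²−|centre ₁|² = 0.0028;  |centre ₃|²−|centre ₁|² = 0.0037
linear system: -0.4872x+0.3013y = 0.0028−0.0601z; -0.4932x+-0.3118y = 0.0037−0.1286z
Cramer: x(z) = -0.0066+0.1913z;  y(z) = -0.0015+0.1097z
into |P−centre ₁|² = l²: 1.0486z² + 0.0658z + -0.0716 = 0;  Δ = 0.3047;  z = -0.2946 or 0.2319 → z<0 root = -0.2946
x = -0.0630, y = -0.0338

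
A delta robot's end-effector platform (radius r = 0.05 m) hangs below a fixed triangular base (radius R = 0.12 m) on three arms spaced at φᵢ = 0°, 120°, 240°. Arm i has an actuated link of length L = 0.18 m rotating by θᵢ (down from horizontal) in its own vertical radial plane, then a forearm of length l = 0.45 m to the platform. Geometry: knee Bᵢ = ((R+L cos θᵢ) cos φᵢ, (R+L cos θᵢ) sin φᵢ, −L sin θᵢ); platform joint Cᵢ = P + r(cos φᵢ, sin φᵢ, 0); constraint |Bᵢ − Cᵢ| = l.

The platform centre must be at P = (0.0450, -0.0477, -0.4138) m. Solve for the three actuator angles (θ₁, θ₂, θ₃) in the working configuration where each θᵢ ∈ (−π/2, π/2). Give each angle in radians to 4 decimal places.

arm 1 (φ=0.0°): x'=0.0450, y'=-0.0477
  e−x'=0.0250;  (l²−L²−(e−x')²−y'²−z²)/2L = -0.0112
  θ1 = atan2(B,A) + arccos(C/0.4146) = 0.0874
rotate P by −φ2: (-0.0638, -0.0151, -0.4138)
  A cos θ + B sin θ = C:  0.1338·cos θ + -0.4138·sin θ = -0.0535
  √(A²+B²)=0.4349;  θ2 = -1.2580+1.6942 ≈ 0.4361
φ3=240.0° → target in arm frame (0.0188, 0.0628)
  e−x'=0.0512;  (l²−L²−(e−x')²−y'²−z²)/2L = -0.0214
  θ3 = atan2(B,A) + arccos(C/0.4170) = 0.1744

θ₁ = 0.0874, θ₂ = 0.4361, θ₃ = 0.1744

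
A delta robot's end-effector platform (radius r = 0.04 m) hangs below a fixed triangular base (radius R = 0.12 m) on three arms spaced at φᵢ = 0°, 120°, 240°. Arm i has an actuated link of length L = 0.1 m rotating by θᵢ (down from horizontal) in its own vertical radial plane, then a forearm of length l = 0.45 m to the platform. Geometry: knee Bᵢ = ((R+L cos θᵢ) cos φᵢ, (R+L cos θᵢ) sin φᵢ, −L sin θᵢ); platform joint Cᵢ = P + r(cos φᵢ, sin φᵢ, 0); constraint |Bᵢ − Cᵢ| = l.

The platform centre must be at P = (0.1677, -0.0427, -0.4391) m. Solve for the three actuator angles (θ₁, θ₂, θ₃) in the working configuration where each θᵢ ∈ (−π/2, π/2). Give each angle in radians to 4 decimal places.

φ1=0.0° → target in arm frame (0.1677, -0.0427)
  A cos θ + B sin θ = C:  -0.0877·cos θ + -0.4391·sin θ = -0.0491
  √(A²+B²)=0.4478;  θ1 = -1.7679+1.6807 ≈ -0.0872
φ2=120.0° → target in arm frame (-0.1208, -0.1239)
  A=0.2008, B=-0.4391, C=(l²−L²−A²−y'²−z²)/(2L)=-0.2799
  γ=atan2(-0.4391,0.2008)=-1.1418;  ψ=arccos(-0.5798)=2.1892;  θ2=γ+ψ≈1.0474
φ3=240.0° → target in arm frame (-0.0469, 0.1666)
  A=0.1269, B=-0.4391, C=(l²−L²−A²−y'²−z²)/(2L)=-0.2208
  θ3 = atan2(B,A) + arccos(C/0.4571) = 0.7854

θ₁ = -0.0872, θ₂ = 1.0474, θ₃ = 0.7854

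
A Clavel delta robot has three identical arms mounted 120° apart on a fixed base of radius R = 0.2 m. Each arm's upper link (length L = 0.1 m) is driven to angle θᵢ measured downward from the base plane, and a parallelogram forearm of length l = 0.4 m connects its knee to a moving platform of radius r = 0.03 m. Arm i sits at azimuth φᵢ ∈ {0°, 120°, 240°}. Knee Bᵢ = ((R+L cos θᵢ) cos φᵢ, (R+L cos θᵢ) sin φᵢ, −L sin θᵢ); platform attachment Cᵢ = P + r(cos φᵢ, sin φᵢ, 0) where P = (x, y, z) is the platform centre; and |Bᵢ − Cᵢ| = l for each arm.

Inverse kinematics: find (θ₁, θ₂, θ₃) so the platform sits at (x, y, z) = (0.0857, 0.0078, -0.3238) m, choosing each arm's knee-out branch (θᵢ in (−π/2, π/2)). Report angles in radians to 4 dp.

φ1=0.0° → target in arm frame (0.0857, 0.0078)
  A cos θ + B sin θ = C:  0.0843·cos θ + -0.3238·sin θ = 0.1899
  √(A²+B²)=0.3346;  θ1 = -1.3161+0.9672 ≈ -0.3490
φ2=120.0° → target in arm frame (-0.0361, -0.0781)
  A=0.2061, B=-0.3238, C=(l²−L²−A²−y'²−z²)/(2L)=-0.0171
  γ=atan2(-0.3238,0.2061)=-1.0040;  ψ=arccos(-0.0446)=1.6154;  θ2=γ+ψ≈0.6114
arm 3 (φ=240.0°): x'=-0.0496, y'=0.0703
  A=0.2196, B=-0.3238, C=(l²−L²−A²−y'²−z²)/(2L)=-0.0401
  γ=atan2(-0.3238,0.2196)=-0.9748;  ψ=arccos(-0.1025)=1.6734;  θ3=γ+ψ≈0.6986

θ₁ = -0.3490, θ₂ = 0.6114, θ₃ = 0.6986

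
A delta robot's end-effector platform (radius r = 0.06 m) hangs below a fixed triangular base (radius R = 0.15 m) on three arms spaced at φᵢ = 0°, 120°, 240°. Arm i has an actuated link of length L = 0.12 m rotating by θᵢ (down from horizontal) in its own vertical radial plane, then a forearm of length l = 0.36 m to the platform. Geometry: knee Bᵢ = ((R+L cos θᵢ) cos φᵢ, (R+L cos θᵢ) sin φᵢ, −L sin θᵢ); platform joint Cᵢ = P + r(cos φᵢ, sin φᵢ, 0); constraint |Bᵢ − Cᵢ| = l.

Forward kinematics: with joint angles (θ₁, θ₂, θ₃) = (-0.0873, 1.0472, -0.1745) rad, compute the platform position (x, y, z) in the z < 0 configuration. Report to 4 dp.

φ1=0.0°: virtual centre (0.2095, 0.0000, 0.0105), radius l
φ2=120.0°: virtual centre (-0.0750, 0.1299, -0.1039), radius l
φ3=240.0°: virtual centre (-0.1041, -0.1803, 0.0208), radius l
eliminate P² terms by subtracting sphere 1 from 2 and 3
linear system: -0.5691x+0.2598y = -0.0107−-0.2288z; -0.6273x+-0.3606y = -0.0002−0.0207z
det = 0.3682;  x = 0.0107+-0.2094z,  y = -0.0179+0.4218z
sphere 1 gives Az²+Bz+C=0 with A=1.2218, B=0.0473, C=-0.0896;  B²−4AC=0.4402;  roots -0.2909, 0.2522;  negative root z = -0.2909
x = 0.0716, y = -0.1406

(0.0716, -0.1406, -0.2909)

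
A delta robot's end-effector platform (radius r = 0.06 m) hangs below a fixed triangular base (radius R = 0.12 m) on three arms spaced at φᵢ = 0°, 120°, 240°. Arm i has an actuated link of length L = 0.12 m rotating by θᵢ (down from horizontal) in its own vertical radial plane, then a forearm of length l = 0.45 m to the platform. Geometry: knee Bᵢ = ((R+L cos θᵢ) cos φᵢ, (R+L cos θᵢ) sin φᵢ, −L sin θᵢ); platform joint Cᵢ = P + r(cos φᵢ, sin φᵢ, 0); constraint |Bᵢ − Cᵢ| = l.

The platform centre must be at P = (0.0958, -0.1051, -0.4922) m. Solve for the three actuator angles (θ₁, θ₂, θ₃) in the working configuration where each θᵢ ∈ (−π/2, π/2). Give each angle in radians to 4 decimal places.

θ₁ = 0.5234, θ₂ = 1.2215, θ₃ = 0.6979

φ1=0.0° → target in arm frame (0.0958, -0.1051)
  e−x'=-0.0358;  (l²−L²−(e−x')²−y'²−z²)/2L = -0.2770
  θ1 = atan2(B,A) + arccos(C/0.4935) = 0.5234
φ2=120.0° → target in arm frame (-0.1389, -0.0304)
  e−x'=0.1989;  (l²−L²−(e−x')²−y'²−z²)/2L = -0.3944
  γ=atan2(-0.4922,0.1989)=-1.1867;  ψ=arccos(-0.7429)=2.4082;  θ2=γ+ψ≈1.2215
rotate P by −φ3: (0.0431, 0.1355, -0.4922)
  A=0.0169, B=-0.4922, C=(l²−L²−A²−y'²−z²)/(2L)=-0.3034
  θ3 = atan2(B,A) + arccos(C/0.4925) = 0.6979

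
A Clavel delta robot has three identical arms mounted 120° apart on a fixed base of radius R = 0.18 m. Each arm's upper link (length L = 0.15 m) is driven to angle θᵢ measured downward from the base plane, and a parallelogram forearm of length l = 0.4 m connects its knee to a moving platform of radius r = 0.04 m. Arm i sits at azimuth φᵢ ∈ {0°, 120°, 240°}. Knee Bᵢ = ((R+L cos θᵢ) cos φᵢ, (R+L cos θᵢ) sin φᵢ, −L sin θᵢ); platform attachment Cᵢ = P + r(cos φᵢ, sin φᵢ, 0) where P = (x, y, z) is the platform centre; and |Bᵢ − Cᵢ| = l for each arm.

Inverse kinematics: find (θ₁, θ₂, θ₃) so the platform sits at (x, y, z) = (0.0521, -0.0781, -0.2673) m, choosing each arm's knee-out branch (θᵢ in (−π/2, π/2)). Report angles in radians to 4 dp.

θ₁ = -0.3493, θ₂ = 0.6111, θ₃ = -0.2619

rotate P by −φ1: (0.0521, -0.0781, -0.2673)
  A cos θ + B sin θ = C:  0.0879·cos θ + -0.2673·sin θ = 0.1741
  √(A²+B²)=0.2814;  θ1 = -1.2531+0.9037 ≈ -0.3493
arm 2 (φ=120.0°): x'=-0.0937, y'=-0.0061
  A=0.2337, B=-0.2673, C=(l²−L²−A²−y'²−z²)/(2L)=0.0380
  γ=atan2(-0.2673,0.2337)=-0.8524;  ψ=arccos(0.1071)=1.4635;  θ2=γ+ψ≈0.6111
φ3=240.0° → target in arm frame (0.0416, 0.0842)
  e−x'=0.0984;  (l²−L²−(e−x')²−y'²−z²)/2L = 0.1643
  θ3 = atan2(B,A) + arccos(C/0.2848) = -0.2619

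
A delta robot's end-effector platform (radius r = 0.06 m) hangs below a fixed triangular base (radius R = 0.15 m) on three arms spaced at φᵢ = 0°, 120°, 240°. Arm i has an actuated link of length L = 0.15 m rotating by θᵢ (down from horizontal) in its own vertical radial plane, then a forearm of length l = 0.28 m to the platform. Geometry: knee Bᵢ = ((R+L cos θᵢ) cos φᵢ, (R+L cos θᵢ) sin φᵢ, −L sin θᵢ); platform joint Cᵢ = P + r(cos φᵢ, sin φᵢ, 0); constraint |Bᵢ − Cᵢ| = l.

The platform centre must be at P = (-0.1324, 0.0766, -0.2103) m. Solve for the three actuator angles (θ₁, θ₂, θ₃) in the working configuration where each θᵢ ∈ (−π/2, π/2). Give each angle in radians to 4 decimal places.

rotate P by −φ1: (-0.1324, 0.0766, -0.2103)
  A cos θ + B sin θ = C:  0.2224·cos θ + -0.2103·sin θ = -0.1455
  θ1 = atan2(B,A) + arccos(C/0.3061) = 1.3088
rotate P by −φ2: (0.1325, 0.0764, -0.2103)
  A=-0.0425, B=-0.2103, C=(l²−L²−A²−y'²−z²)/(2L)=0.0134
  θ2 = atan2(B,A) + arccos(C/0.2146) = -0.2623
φ3=240.0° → target in arm frame (-0.0001, -0.1530)
  A cos θ + B sin θ = C:  0.0901·cos θ + -0.2103·sin θ = -0.0662
  γ=atan2(-0.2103,0.0901)=-1.1659;  ψ=arccos(-0.2892)=1.8641;  θ3=γ+ψ≈0.6983

θ₁ = 1.3088, θ₂ = -0.2623, θ₃ = 0.6983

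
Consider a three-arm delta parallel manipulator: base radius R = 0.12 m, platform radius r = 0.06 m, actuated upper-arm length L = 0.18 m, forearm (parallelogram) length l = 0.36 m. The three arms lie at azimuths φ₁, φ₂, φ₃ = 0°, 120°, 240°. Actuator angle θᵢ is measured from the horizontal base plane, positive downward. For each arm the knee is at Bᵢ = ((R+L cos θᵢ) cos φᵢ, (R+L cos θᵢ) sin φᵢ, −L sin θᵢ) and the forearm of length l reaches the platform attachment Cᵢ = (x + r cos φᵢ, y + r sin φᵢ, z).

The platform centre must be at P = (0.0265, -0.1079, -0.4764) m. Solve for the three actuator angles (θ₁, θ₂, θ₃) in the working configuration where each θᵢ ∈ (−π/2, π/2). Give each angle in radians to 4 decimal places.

θ₁ = 1.0475, θ₂ = 1.3966, θ₃ = 0.8729

arm 1 (φ=0.0°): x'=0.0265, y'=-0.1079
  A=0.0335, B=-0.4764, C=(l²−L²−A²−y'²−z²)/(2L)=-0.3959
  √(A²+B²)=0.4776;  θ1 = -1.5006+2.5480 ≈ 1.0475
arm 2 (φ=120.0°): x'=-0.1067, y'=0.0310
  e−x'=0.1667;  (l²−L²−(e−x')²−y'²−z²)/2L = -0.4403
  √(A²+B²)=0.5047;  θ2 = -1.2342+2.6308 ≈ 1.3966
φ3=240.0° → target in arm frame (0.0802, 0.0769)
  A=-0.0202, B=-0.4764, C=(l²−L²−A²−y'²−z²)/(2L)=-0.3780
  θ3 = atan2(B,A) + arccos(C/0.4768) = 0.8729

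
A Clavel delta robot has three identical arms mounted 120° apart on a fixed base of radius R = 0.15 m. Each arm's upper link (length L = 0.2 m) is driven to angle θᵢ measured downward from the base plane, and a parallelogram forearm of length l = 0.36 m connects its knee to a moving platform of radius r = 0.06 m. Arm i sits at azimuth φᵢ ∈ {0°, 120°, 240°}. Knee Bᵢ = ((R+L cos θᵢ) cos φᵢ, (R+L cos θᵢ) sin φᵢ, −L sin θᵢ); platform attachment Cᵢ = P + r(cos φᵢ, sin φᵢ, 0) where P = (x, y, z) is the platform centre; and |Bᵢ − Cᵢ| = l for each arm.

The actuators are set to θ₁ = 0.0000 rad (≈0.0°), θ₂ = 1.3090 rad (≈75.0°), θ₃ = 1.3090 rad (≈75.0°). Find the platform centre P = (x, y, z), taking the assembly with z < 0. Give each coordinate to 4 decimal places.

arm 1 at φ=0.0°: e+L cos θ1 = 0.2900;  centre 1 = (0.2900, 0.0000, 0.0000)
φ2=120.0°: virtual centre (-0.0709, 0.1228, -0.1932), radius l
arm 3 at φ=240.0°: e+L cos θ3 = 0.1418;  centre 3 = (-0.0709, -0.1228, -0.1932)
|centre ₂|²−|centre ₁|² = -0.0267;  |centre ₃|²−|centre ₁|² = -0.0267
[-0.7218 0.2455 -0.3864]·P = -0.0267;  [-0.7218 -0.2455 -0.3864]·P = -0.0267
det = 0.3544;  x = 0.0370+-0.5353z,  y = 0.0000+0.0000z
into |P−centre ₁|² = l²: 1.2866z² + 0.2709z + -0.0656 = 0;  Δ = 0.4109;  z = -0.3544 or 0.1438 → z<0 root = -0.3544
x = 0.2267, y = 0.0000

(0.2267, 0.0000, -0.3544)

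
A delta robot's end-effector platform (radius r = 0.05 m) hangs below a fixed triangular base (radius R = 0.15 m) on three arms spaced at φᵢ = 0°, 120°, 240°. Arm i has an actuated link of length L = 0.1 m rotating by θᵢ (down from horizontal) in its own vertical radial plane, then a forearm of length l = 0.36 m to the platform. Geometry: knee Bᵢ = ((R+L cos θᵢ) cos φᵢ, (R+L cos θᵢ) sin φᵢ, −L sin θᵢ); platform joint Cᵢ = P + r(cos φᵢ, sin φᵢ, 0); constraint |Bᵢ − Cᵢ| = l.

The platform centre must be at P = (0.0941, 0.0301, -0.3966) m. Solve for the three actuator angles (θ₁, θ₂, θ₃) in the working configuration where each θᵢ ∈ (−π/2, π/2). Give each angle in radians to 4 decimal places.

θ₁ = 0.5235, θ₂ = 1.1342, θ₃ = 1.3957

arm 1 (φ=0.0°): x'=0.0941, y'=0.0301
  A=0.0059, B=-0.3966, C=(l²−L²−A²−y'²−z²)/(2L)=-0.1932
  γ=atan2(-0.3966,0.0059)=-1.5559;  ψ=arccos(-0.4870)=2.0794;  θ1=γ+ψ≈0.5235
φ2=120.0° → target in arm frame (-0.0210, -0.0965)
  A cos θ + B sin θ = C:  0.1210·cos θ + -0.3966·sin θ = -0.3082
  γ=atan2(-0.3966,0.1210)=-1.2747;  ψ=arccos(-0.7434)=2.4089;  θ2=γ+ψ≈1.1342
φ3=240.0° → target in arm frame (-0.0731, 0.0664)
  A cos θ + B sin θ = C:  0.1731·cos θ + -0.3966·sin θ = -0.3604
  γ=atan2(-0.3966,0.1731)=-1.1592;  ψ=arccos(-0.8328)=2.5549;  θ3=γ+ψ≈1.3957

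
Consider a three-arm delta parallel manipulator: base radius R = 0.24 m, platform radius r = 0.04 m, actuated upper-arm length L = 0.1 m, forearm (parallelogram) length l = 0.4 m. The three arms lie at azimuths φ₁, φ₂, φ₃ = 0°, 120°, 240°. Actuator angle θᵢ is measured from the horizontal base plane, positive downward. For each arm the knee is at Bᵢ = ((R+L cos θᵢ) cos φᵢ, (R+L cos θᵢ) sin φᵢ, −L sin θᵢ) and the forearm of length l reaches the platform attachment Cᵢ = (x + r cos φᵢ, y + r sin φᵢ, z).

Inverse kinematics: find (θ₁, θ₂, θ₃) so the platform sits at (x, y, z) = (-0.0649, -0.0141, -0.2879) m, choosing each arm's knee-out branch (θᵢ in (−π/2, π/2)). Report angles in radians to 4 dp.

θ₁ = 0.7855, θ₂ = 0.0872, θ₃ = -0.1740

arm 1 (φ=0.0°): x'=-0.0649, y'=-0.0141
  e−x'=0.2649;  (l²−L²−(e−x')²−y'²−z²)/2L = -0.0163
  √(A²+B²)=0.3912;  θ1 = -0.8270+1.6124 ≈ 0.7855
φ2=120.0° → target in arm frame (0.0202, 0.0633)
  e−x'=0.1798;  (l²−L²−(e−x')²−y'²−z²)/2L = 0.1540
  √(A²+B²)=0.3394;  θ2 = -1.0126+1.0999 ≈ 0.0872
arm 3 (φ=240.0°): x'=0.0447, y'=-0.0492
  A=0.1553, B=-0.2879, C=(l²−L²−A²−y'²−z²)/(2L)=0.2028
  γ=atan2(-0.2879,0.1553)=-1.0760;  ψ=arccos(0.6200)=0.9020;  θ3=γ+ψ≈-0.1740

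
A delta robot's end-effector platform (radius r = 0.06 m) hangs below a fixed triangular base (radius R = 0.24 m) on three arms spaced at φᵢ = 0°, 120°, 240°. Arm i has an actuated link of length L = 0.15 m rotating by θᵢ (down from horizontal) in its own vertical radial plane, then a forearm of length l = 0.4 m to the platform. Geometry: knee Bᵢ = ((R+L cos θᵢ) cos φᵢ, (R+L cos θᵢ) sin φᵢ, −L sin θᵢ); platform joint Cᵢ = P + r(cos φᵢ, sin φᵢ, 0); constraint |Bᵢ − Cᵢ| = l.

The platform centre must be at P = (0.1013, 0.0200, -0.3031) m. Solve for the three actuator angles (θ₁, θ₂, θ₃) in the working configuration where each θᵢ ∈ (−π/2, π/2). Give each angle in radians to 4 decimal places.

φ1=0.0° → target in arm frame (0.1013, 0.0200)
  A=0.0787, B=-0.3031, C=(l²−L²−A²−y'²−z²)/(2L)=0.1301
  θ1 = atan2(B,A) + arccos(C/0.3132) = -0.1745
rotate P by −φ2: (-0.0333, -0.0977, -0.3031)
  A=0.2133, B=-0.3031, C=(l²−L²−A²−y'²−z²)/(2L)=-0.0314
  γ=atan2(-0.3031,0.2133)=-0.9575;  ψ=arccos(-0.0848)=1.6557;  θ2=γ+ψ≈0.6982
φ3=240.0° → target in arm frame (-0.0680, 0.0777)
  e−x'=0.2480;  (l²−L²−(e−x')²−y'²−z²)/2L = -0.0730
  θ3 = atan2(B,A) + arccos(C/0.3916) = 0.8732

θ₁ = -0.1745, θ₂ = 0.6982, θ₃ = 0.8732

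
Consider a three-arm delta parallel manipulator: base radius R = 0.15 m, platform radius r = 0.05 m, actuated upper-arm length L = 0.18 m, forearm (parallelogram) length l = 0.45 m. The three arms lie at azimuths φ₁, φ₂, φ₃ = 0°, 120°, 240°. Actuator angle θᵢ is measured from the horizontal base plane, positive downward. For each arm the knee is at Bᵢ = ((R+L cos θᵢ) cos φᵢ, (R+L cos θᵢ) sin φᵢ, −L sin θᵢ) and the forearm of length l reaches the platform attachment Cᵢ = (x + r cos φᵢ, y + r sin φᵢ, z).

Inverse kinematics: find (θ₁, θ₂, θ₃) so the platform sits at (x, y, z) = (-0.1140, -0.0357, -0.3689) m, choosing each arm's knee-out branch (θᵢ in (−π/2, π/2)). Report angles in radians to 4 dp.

rotate P by −φ1: (-0.1140, -0.0357, -0.3689)
  A=0.2140, B=-0.3689, C=(l²−L²−A²−y'²−z²)/(2L)=-0.0363
  γ=atan2(-0.3689,0.2140)=-1.0451;  ψ=arccos(-0.0850)=1.6559;  θ1=γ+ψ≈0.6108
arm 2 (φ=120.0°): x'=0.0261, y'=0.1166
  A cos θ + B sin θ = C:  0.0739·cos θ + -0.3689·sin θ = 0.0416
  γ=atan2(-0.3689,0.0739)=-1.3730;  ψ=arccos(0.1104)=1.4601;  θ2=γ+ψ≈0.0871
arm 3 (φ=240.0°): x'=0.0879, y'=-0.0809
  A cos θ + B sin θ = C:  0.0121·cos θ + -0.3689·sin θ = 0.0759
  θ3 = atan2(B,A) + arccos(C/0.3691) = -0.1744

θ₁ = 0.6108, θ₂ = 0.0871, θ₃ = -0.1744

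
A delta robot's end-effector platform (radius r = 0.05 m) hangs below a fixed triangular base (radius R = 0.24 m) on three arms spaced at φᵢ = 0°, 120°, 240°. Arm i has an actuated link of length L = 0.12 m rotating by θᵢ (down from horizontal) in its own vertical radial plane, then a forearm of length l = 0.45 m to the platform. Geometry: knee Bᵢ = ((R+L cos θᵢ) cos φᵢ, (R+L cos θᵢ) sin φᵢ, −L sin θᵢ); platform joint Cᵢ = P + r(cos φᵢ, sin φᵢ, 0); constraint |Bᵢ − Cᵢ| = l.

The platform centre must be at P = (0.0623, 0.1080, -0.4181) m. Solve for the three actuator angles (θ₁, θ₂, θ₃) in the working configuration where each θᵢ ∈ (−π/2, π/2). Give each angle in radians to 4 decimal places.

θ₁ = 0.4368, θ₂ = 0.4363, θ₃ = 1.3966

φ1=0.0° → target in arm frame (0.0623, 0.1080)
  A=0.1277, B=-0.4181, C=(l²−L²−A²−y'²−z²)/(2L)=-0.0612
  √(A²+B²)=0.4372;  θ1 = -1.2744+1.7112 ≈ 0.4368
φ2=120.0° → target in arm frame (0.0624, -0.1080)
  e−x'=0.1276;  (l²−L²−(e−x')²−y'²−z²)/2L = -0.0610
  √(A²+B²)=0.4371;  θ2 = -1.2745+1.7109 ≈ 0.4363
rotate P by −φ3: (-0.1247, 0.0000, -0.4181)
  A=0.3147, B=-0.4181, C=(l²−L²−A²−y'²−z²)/(2L)=-0.3572
  θ3 = atan2(B,A) + arccos(C/0.5233) = 1.3966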